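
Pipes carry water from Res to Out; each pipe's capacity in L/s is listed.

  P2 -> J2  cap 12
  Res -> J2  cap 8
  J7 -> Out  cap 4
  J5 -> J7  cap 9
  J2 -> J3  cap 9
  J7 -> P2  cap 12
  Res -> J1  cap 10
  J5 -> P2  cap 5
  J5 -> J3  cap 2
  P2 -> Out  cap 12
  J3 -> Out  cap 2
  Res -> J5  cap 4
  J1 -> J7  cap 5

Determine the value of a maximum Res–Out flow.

Augment Res→J2→J3→Out: bottleneck 2, flow now 2.
Augment Res→J5→P2→Out: bottleneck 4, flow now 6.
Augment Res→J1→J7→Out: bottleneck 4, flow now 10.
Augment Res→J1→J7→P2→Out: bottleneck 1, flow now 11.
No augmenting path remains; maximum flow = 11.
In the residual graph, reachable from Res: {Res, J2, J1, J3}.
Min-cut edges: Res→J5 (4), J1→J7 (5), J3→Out (2); capacity 4 + 5 + 2 = 11.
This cut is saturated, so no flow can exceed 11.

11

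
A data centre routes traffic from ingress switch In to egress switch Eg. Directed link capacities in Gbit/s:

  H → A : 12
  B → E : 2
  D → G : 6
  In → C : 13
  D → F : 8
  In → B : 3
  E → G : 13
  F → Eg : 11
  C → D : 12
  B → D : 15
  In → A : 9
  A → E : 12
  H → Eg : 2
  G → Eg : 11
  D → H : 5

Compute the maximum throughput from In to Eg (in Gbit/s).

Augment In→A→E→G→Eg: bottleneck 9, flow now 9.
Augment In→B→D→F→Eg: bottleneck 3, flow now 12.
Augment In→C→D→F→Eg: bottleneck 5, flow now 17.
Augment In→C→D→G→Eg: bottleneck 2, flow now 19.
Augment In→C→D→H→Eg: bottleneck 2, flow now 21.
No augmenting path remains; maximum flow = 21.
In the residual graph, reachable from In: {In, A, B, C, D, E, G, H}.
Min-cut edges: D→F (8), G→Eg (11), H→Eg (2); capacity 8 + 11 + 2 = 21.
This cut is saturated, so no flow can exceed 21.

21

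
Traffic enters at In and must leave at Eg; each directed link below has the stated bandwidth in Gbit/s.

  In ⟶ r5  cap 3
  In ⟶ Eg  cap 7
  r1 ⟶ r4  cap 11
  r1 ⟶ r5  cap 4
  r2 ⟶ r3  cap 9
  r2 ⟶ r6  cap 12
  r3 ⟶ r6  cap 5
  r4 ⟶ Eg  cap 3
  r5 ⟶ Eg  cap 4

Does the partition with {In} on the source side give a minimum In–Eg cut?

Given cut capacity: 3 + 7 = 10.
Augment In→Eg: bottleneck 7, flow now 7.
Augment In→r5→Eg: bottleneck 3, flow now 10.
No augmenting path remains; maximum flow = 10.
Cut capacity 10 equals the max flow, so it is a minimum cut.

Yes — it is a minimum cut (capacity 10).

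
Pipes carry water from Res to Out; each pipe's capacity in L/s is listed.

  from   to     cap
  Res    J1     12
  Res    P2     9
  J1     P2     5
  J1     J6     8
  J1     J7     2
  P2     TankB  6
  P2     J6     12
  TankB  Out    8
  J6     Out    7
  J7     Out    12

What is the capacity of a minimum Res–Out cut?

Augment Res→J1→J6→Out: bottleneck 7, flow now 7.
Augment Res→J1→J7→Out: bottleneck 2, flow now 9.
Augment Res→P2→TankB→Out: bottleneck 6, flow now 15.
No augmenting path remains; maximum flow = 15.
By max-flow min-cut, the minimum cut capacity equals the max flow.
In the residual graph, reachable from Res: {Res, J1, P2, J6}.
Min-cut edges: J1→J7 (2), P2→TankB (6), J6→Out (7); capacity 2 + 6 + 7 = 15.

15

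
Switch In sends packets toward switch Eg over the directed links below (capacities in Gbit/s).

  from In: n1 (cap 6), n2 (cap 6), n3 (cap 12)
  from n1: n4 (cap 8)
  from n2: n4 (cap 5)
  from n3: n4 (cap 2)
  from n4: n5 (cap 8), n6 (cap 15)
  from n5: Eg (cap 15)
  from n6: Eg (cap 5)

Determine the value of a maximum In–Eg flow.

13

Augment In→n1→n4→n5→Eg: bottleneck 6, flow now 6.
Augment In→n2→n4→n5→Eg: bottleneck 2, flow now 8.
Augment In→n2→n4→n6→Eg: bottleneck 3, flow now 11.
Augment In→n3→n4→n6→Eg: bottleneck 2, flow now 13.
No augmenting path remains; maximum flow = 13.
In the residual graph, reachable from In: {In, n2, n3}.
Min-cut edges: In→n1 (6), n2→n4 (5), n3→n4 (2); capacity 6 + 5 + 2 = 13.
This cut is saturated, so no flow can exceed 13.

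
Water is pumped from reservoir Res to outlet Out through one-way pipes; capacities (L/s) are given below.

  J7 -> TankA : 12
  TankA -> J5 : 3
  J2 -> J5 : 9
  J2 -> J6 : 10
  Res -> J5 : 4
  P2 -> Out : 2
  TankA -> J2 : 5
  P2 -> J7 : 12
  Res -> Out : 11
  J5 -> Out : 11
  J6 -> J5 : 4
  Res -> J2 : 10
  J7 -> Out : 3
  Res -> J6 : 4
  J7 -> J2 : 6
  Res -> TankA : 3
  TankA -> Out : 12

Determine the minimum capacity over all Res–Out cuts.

Augment Res→Out: bottleneck 11, flow now 11.
Augment Res→TankA→Out: bottleneck 3, flow now 14.
Augment Res→J5→Out: bottleneck 4, flow now 18.
Augment Res→J2→J5→Out: bottleneck 7, flow now 25.
No augmenting path remains; maximum flow = 25.
By max-flow min-cut, the minimum cut capacity equals the max flow.
In the residual graph, reachable from Res: {Res, J2, J6, J5}.
Min-cut edges: Res→TankA (3), Res→Out (11), J5→Out (11); capacity 3 + 11 + 11 = 25.

25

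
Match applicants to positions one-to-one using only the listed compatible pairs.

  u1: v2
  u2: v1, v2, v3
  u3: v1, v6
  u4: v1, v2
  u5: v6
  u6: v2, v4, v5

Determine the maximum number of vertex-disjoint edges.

5

Unit-capacity flow: source→left, listed edges, right→sink; max matching = max flow.
Augmenting path u1→v2 (+1); matched 1.
Augmenting path u2→v1 (+1); matched 2.
Augmenting path u3→v6 (+1); matched 3.
Augmenting path u6→v4 (+1); matched 4.
Augmenting path u4→v1→u2→v3 (+1); matched 5.
No augmenting path remains; maximum matching = 5.
König certificate: {u2, u6, v1, v2, v6} is a vertex cover of size 5 (every listed pair touches it), so no matching can be larger.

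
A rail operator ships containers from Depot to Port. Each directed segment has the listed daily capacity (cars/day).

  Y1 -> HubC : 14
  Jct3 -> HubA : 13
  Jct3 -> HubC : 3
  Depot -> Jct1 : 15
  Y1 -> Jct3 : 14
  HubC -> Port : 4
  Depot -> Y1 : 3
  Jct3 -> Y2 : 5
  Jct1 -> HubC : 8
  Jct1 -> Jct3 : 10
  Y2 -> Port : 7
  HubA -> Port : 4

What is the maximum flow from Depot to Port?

13

Augment Depot→Y1→HubC→Port: bottleneck 3, flow now 3.
Augment Depot→Jct1→HubC→Port: bottleneck 1, flow now 4.
Augment Depot→Jct1→Jct3→Y2→Port: bottleneck 5, flow now 9.
Augment Depot→Jct1→Jct3→HubA→Port: bottleneck 4, flow now 13.
No augmenting path remains; maximum flow = 13.
In the residual graph, reachable from Depot: {Depot, Y1, Jct1, Jct3, HubC, HubA}.
Min-cut edges: Jct3→Y2 (5), HubC→Port (4), HubA→Port (4); capacity 5 + 4 + 4 = 13.
This cut is saturated, so no flow can exceed 13.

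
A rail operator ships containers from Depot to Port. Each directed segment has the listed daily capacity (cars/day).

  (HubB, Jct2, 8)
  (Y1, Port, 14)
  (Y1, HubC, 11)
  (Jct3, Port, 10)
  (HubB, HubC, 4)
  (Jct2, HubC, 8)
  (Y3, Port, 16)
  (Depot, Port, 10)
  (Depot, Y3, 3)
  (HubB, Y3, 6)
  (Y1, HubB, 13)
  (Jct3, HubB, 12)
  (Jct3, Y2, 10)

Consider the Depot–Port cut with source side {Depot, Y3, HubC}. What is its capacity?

Edges leaving {Depot, Y3, HubC}: Depot→Port (10), Y3→Port (16).
Cut capacity = 10 + 16 = 26.

26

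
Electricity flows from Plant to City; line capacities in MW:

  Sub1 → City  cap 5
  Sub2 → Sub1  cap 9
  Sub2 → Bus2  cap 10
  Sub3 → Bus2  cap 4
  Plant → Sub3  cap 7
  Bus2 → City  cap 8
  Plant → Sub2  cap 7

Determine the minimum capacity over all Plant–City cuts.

Augment Plant→Sub2→Sub1→City: bottleneck 5, flow now 5.
Augment Plant→Sub2→Bus2→City: bottleneck 2, flow now 7.
Augment Plant→Sub3→Bus2→City: bottleneck 4, flow now 11.
No augmenting path remains; maximum flow = 11.
By max-flow min-cut, the minimum cut capacity equals the max flow.
In the residual graph, reachable from Plant: {Plant, Sub3}.
Min-cut edges: Plant→Sub2 (7), Sub3→Bus2 (4); capacity 7 + 4 = 11.

11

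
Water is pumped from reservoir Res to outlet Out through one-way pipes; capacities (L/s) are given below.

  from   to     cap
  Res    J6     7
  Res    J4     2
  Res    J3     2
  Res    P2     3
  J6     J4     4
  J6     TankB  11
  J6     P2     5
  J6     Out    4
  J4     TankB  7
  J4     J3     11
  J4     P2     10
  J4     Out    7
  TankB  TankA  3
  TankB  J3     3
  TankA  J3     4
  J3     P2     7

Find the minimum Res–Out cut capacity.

9

Augment Res→J6→Out: bottleneck 4, flow now 4.
Augment Res→J4→Out: bottleneck 2, flow now 6.
Augment Res→J6→J4→Out: bottleneck 3, flow now 9.
No augmenting path remains; maximum flow = 9.
By max-flow min-cut, the minimum cut capacity equals the max flow.
In the residual graph, reachable from Res: {Res, J3, P2}.
Min-cut edges: Res→J6 (7), Res→J4 (2); capacity 7 + 2 = 9.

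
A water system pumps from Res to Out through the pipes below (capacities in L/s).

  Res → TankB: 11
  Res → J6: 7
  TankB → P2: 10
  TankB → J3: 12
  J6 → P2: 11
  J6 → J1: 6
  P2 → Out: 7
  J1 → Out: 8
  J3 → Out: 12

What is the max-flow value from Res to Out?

Augment Res→TankB→P2→Out: bottleneck 7, flow now 7.
Augment Res→TankB→J3→Out: bottleneck 4, flow now 11.
Augment Res→J6→J1→Out: bottleneck 6, flow now 17.
Augment Res→J6→P2→TankB→J3→Out: bottleneck 1, flow now 18. (uses reverse residual edge)
No augmenting path remains; maximum flow = 18.
In the residual graph, reachable from Res: {Res}.
Min-cut edges: Res→TankB (11), Res→J6 (7); capacity 11 + 7 = 18.
This cut is saturated, so no flow can exceed 18.

18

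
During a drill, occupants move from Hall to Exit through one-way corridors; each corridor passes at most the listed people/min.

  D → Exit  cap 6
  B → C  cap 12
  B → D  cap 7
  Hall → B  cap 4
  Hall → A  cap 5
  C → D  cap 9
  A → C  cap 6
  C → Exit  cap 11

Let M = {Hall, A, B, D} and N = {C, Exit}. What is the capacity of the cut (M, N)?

Edges leaving {Hall, A, B, D}: A→C (6), B→C (12), D→Exit (6).
Cut capacity = 6 + 12 + 6 = 24.

24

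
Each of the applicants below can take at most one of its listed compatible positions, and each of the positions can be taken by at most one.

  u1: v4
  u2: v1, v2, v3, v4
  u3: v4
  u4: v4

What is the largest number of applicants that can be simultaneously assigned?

Unit-capacity flow: source→left, listed edges, right→sink; max matching = max flow.
Augmenting path u1→v4 (+1); matched 1.
Augmenting path u2→v1 (+1); matched 2.
No augmenting path remains; maximum matching = 2.
König certificate: {u2, v4} is a vertex cover of size 2 (every listed pair touches it), so no matching can be larger.

2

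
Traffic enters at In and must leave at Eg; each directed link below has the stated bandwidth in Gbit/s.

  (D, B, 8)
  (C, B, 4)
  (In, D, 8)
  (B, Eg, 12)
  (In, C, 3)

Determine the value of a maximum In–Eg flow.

11

Augment In→D→B→Eg: bottleneck 8, flow now 8.
Augment In→C→B→Eg: bottleneck 3, flow now 11.
No augmenting path remains; maximum flow = 11.
In the residual graph, reachable from In: {In}.
Min-cut edges: In→D (8), In→C (3); capacity 8 + 3 = 11.
This cut is saturated, so no flow can exceed 11.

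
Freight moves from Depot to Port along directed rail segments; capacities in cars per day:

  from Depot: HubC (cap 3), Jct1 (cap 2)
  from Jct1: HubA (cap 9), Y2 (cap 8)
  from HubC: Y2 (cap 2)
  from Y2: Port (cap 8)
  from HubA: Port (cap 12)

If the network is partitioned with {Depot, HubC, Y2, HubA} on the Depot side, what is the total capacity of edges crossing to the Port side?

Edges leaving {Depot, HubC, Y2, HubA}: Depot→Jct1 (2), Y2→Port (8), HubA→Port (12).
Cut capacity = 2 + 8 + 12 = 22.

22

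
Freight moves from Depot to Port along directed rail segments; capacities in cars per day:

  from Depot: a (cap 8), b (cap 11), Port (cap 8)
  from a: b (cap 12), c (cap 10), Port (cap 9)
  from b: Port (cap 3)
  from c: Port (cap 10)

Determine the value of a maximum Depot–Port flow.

19

Augment Depot→Port: bottleneck 8, flow now 8.
Augment Depot→a→Port: bottleneck 8, flow now 16.
Augment Depot→b→Port: bottleneck 3, flow now 19.
No augmenting path remains; maximum flow = 19.
In the residual graph, reachable from Depot: {Depot, b}.
Min-cut edges: Depot→a (8), Depot→Port (8), b→Port (3); capacity 8 + 8 + 3 = 19.
This cut is saturated, so no flow can exceed 19.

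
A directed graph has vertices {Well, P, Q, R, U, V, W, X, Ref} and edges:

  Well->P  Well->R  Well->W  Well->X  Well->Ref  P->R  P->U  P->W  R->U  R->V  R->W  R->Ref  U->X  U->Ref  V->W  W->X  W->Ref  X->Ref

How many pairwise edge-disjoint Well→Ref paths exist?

5

Assign every edge capacity 1; by Menger, the answer equals the max flow.
Path Well→Ref (+1); total 1.
Path Well→R→Ref (+1); total 2.
Path Well→W→Ref (+1); total 3.
Path Well→X→Ref (+1); total 4.
Path Well→P→U→Ref (+1); total 5.
No residual Well→Ref path; max flow = 5.
Certifying cut of size 5: {Well→P, Well→R, Well→Ref, Well→W, Well→X}.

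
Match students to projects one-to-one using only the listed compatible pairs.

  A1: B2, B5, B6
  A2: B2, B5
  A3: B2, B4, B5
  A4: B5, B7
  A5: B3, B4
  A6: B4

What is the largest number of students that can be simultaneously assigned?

6

Unit-capacity flow: source→left, listed edges, right→sink; max matching = max flow.
Augmenting path A1→B2 (+1); matched 1.
Augmenting path A2→B5 (+1); matched 2.
Augmenting path A3→B4 (+1); matched 3.
Augmenting path A4→B7 (+1); matched 4.
Augmenting path A5→B3 (+1); matched 5.
Augmenting path A6→B4→A3→B2→A1→B6 (+1); matched 6.
No augmenting path remains; maximum matching = 6.
König certificate: {A1, A2, A3, A4, A5, A6} is a vertex cover of size 6 (every listed pair touches it), so no matching can be larger.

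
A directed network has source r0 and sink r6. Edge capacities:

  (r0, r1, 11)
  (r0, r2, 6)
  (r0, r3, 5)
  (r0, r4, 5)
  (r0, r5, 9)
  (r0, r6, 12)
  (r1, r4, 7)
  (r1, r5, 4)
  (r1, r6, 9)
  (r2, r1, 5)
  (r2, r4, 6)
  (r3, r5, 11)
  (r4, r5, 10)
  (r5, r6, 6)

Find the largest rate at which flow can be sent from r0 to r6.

27

Augment r0→r6: bottleneck 12, flow now 12.
Augment r0→r1→r6: bottleneck 9, flow now 21.
Augment r0→r5→r6: bottleneck 6, flow now 27.
No augmenting path remains; maximum flow = 27.
In the residual graph, reachable from r0: {r0, r1, r2, r3, r4, r5}.
Min-cut edges: r0→r6 (12), r1→r6 (9), r5→r6 (6); capacity 12 + 9 + 6 = 27.
This cut is saturated, so no flow can exceed 27.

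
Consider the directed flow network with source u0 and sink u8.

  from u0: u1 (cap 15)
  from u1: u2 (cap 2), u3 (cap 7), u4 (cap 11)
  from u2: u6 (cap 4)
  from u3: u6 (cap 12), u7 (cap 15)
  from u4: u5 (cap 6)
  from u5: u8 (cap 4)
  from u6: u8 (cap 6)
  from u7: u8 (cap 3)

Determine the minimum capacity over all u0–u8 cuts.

Augment u0→u1→u2→u6→u8: bottleneck 2, flow now 2.
Augment u0→u1→u3→u6→u8: bottleneck 4, flow now 6.
Augment u0→u1→u3→u7→u8: bottleneck 3, flow now 9.
Augment u0→u1→u4→u5→u8: bottleneck 4, flow now 13.
No augmenting path remains; maximum flow = 13.
By max-flow min-cut, the minimum cut capacity equals the max flow.
In the residual graph, reachable from u0: {u0, u1, u4, u5}.
Min-cut edges: u1→u2 (2), u1→u3 (7), u5→u8 (4); capacity 2 + 7 + 4 = 13.

13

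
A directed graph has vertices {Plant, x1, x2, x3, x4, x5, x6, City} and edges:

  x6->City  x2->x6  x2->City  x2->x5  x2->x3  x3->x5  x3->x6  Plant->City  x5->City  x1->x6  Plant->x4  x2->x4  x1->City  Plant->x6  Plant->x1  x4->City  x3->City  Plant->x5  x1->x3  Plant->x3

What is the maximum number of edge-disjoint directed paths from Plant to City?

Assign every edge capacity 1; by Menger, the answer equals the max flow.
Path Plant→City (+1); total 1.
Path Plant→x1→City (+1); total 2.
Path Plant→x3→City (+1); total 3.
Path Plant→x4→City (+1); total 4.
Path Plant→x5→City (+1); total 5.
Path Plant→x6→City (+1); total 6.
No residual Plant→City path; max flow = 6.
Certifying cut of size 6: {Plant→City, Plant→x1, Plant→x3, Plant→x4, Plant→x5, Plant→x6}.

6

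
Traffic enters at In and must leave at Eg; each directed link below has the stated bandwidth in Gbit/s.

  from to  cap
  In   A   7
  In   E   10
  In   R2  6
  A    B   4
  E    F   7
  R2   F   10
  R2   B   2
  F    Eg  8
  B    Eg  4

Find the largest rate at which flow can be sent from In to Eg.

12

Augment In→A→B→Eg: bottleneck 4, flow now 4.
Augment In→E→F→Eg: bottleneck 7, flow now 11.
Augment In→R2→F→Eg: bottleneck 1, flow now 12.
No augmenting path remains; maximum flow = 12.
In the residual graph, reachable from In: {In, A, E, R2, F, B}.
Min-cut edges: F→Eg (8), B→Eg (4); capacity 8 + 4 = 12.
This cut is saturated, so no flow can exceed 12.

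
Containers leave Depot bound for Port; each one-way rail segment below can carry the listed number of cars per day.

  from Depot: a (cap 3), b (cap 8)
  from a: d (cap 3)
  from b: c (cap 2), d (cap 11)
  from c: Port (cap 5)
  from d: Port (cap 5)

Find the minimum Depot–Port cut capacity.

7

Augment Depot→a→d→Port: bottleneck 3, flow now 3.
Augment Depot→b→c→Port: bottleneck 2, flow now 5.
Augment Depot→b→d→Port: bottleneck 2, flow now 7.
No augmenting path remains; maximum flow = 7.
By max-flow min-cut, the minimum cut capacity equals the max flow.
In the residual graph, reachable from Depot: {Depot, a, b, d}.
Min-cut edges: b→c (2), d→Port (5); capacity 2 + 5 = 7.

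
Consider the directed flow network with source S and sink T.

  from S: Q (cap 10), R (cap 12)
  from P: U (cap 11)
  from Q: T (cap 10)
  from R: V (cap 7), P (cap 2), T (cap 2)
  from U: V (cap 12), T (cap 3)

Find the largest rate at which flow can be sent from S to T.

Augment S→Q→T: bottleneck 10, flow now 10.
Augment S→R→T: bottleneck 2, flow now 12.
Augment S→R→P→U→T: bottleneck 2, flow now 14.
No augmenting path remains; maximum flow = 14.
In the residual graph, reachable from S: {S, R, V}.
Min-cut edges: S→Q (10), R→P (2), R→T (2); capacity 10 + 2 + 2 = 14.
This cut is saturated, so no flow can exceed 14.

14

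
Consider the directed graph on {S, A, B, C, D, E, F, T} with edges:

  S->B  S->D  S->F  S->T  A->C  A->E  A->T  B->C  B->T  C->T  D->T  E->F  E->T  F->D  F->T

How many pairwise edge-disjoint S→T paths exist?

4

Assign every edge capacity 1; by Menger, the answer equals the max flow.
Path S→T (+1); total 1.
Path S→B→T (+1); total 2.
Path S→D→T (+1); total 3.
Path S→F→T (+1); total 4.
No residual S→T path; max flow = 4.
Certifying cut of size 4: {S→B, S→D, S→F, S→T}.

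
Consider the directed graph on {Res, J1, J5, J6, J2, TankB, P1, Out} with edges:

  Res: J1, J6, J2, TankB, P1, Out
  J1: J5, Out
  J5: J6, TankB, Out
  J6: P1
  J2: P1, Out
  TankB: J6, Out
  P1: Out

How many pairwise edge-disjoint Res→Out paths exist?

Assign every edge capacity 1; by Menger, the answer equals the max flow.
Path Res→Out (+1); total 1.
Path Res→J1→Out (+1); total 2.
Path Res→J2→Out (+1); total 3.
Path Res→TankB→Out (+1); total 4.
Path Res→P1→Out (+1); total 5.
No residual Res→Out path; max flow = 5.
Certifying cut of size 5: {P1→Out, Res→J1, Res→J2, Res→Out, Res→TankB}.

5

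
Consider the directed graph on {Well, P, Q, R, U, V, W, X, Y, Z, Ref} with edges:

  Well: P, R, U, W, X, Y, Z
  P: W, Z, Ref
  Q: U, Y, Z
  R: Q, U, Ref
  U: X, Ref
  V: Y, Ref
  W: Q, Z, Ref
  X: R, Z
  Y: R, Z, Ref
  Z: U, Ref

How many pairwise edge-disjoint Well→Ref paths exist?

6

Assign every edge capacity 1; by Menger, the answer equals the max flow.
Path Well→P→Ref (+1); total 1.
Path Well→R→Ref (+1); total 2.
Path Well→U→Ref (+1); total 3.
Path Well→W→Ref (+1); total 4.
Path Well→Y→Ref (+1); total 5.
Path Well→Z→Ref (+1); total 6.
No residual Well→Ref path; max flow = 6.
Certifying cut of size 6: {R→Ref, U→Ref, Well→P, Well→W, Y→Ref, Z→Ref}.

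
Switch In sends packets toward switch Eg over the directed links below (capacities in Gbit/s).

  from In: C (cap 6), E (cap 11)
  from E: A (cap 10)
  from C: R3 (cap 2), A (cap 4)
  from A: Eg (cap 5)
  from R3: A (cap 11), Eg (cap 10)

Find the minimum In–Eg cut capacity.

Augment In→E→A→Eg: bottleneck 5, flow now 5.
Augment In→C→R3→Eg: bottleneck 2, flow now 7.
No augmenting path remains; maximum flow = 7.
By max-flow min-cut, the minimum cut capacity equals the max flow.
In the residual graph, reachable from In: {In, E, C, A}.
Min-cut edges: C→R3 (2), A→Eg (5); capacity 2 + 5 = 7.

7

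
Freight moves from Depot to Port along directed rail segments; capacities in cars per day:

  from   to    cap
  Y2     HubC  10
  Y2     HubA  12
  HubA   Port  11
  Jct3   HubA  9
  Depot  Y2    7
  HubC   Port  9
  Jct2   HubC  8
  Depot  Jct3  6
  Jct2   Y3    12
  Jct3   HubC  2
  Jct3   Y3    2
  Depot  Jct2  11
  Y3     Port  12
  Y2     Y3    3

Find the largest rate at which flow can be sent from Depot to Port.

Augment Depot→Y2→Y3→Port: bottleneck 3, flow now 3.
Augment Depot→Y2→HubC→Port: bottleneck 4, flow now 7.
Augment Depot→Jct3→Y3→Port: bottleneck 2, flow now 9.
Augment Depot→Jct3→HubC→Port: bottleneck 2, flow now 11.
Augment Depot→Jct3→HubA→Port: bottleneck 2, flow now 13.
Augment Depot→Jct2→Y3→Port: bottleneck 7, flow now 20.
Augment Depot→Jct2→HubC→Port: bottleneck 3, flow now 23.
Augment Depot→Jct2→Y3→Y2→HubA→Port: bottleneck 1, flow now 24. (uses reverse residual edge)
No augmenting path remains; maximum flow = 24.
In the residual graph, reachable from Depot: {Depot}.
Min-cut edges: Depot→Y2 (7), Depot→Jct3 (6), Depot→Jct2 (11); capacity 7 + 6 + 11 = 24.
This cut is saturated, so no flow can exceed 24.

24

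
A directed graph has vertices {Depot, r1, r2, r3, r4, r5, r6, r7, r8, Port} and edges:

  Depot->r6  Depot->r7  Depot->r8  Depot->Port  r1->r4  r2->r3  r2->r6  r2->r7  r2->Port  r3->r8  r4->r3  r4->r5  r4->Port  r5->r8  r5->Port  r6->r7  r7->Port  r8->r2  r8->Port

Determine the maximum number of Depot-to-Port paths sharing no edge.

3

Assign every edge capacity 1; by Menger, the answer equals the max flow.
Path Depot→Port (+1); total 1.
Path Depot→r7→Port (+1); total 2.
Path Depot→r8→Port (+1); total 3.
No residual Depot→Port path; max flow = 3.
Certifying cut of size 3: {Depot→Port, Depot→r8, r7→Port}.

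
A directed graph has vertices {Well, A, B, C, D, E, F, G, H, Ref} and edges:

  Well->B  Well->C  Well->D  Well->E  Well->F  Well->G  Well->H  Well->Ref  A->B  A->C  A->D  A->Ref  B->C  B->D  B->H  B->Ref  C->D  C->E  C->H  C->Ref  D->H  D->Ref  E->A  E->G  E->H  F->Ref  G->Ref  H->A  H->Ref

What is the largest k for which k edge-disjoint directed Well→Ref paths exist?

8

Assign every edge capacity 1; by Menger, the answer equals the max flow.
Path Well→Ref (+1); total 1.
Path Well→B→Ref (+1); total 2.
Path Well→C→Ref (+1); total 3.
Path Well→D→Ref (+1); total 4.
Path Well→F→Ref (+1); total 5.
Path Well→G→Ref (+1); total 6.
Path Well→H→Ref (+1); total 7.
Path Well→E→A→Ref (+1); total 8.
No residual Well→Ref path; max flow = 8.
Certifying cut of size 8: {Well→B, Well→C, Well→D, Well→E, Well→F, Well→G, Well→H, Well→Ref}.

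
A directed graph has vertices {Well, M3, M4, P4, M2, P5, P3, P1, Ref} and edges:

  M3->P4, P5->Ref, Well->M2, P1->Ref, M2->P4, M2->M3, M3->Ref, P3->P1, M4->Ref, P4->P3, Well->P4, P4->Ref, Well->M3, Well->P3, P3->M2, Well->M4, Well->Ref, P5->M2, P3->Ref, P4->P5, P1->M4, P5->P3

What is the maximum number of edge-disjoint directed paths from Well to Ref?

6

Assign every edge capacity 1; by Menger, the answer equals the max flow.
Path Well→Ref (+1); total 1.
Path Well→M3→Ref (+1); total 2.
Path Well→M4→Ref (+1); total 3.
Path Well→P4→Ref (+1); total 4.
Path Well→P3→Ref (+1); total 5.
Path Well→M2→P4→P5→Ref (+1); total 6.
No residual Well→Ref path; max flow = 6.
Certifying cut of size 6: {Well→M2, Well→M3, Well→M4, Well→P3, Well→P4, Well→Ref}.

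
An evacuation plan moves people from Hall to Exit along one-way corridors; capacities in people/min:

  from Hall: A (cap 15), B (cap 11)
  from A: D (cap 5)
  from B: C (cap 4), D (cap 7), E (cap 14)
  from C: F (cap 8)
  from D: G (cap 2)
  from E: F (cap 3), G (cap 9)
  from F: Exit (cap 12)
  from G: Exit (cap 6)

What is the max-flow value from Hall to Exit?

13

Augment Hall→A→D→G→Exit: bottleneck 2, flow now 2.
Augment Hall→B→C→F→Exit: bottleneck 4, flow now 6.
Augment Hall→B→E→F→Exit: bottleneck 3, flow now 9.
Augment Hall→B→E→G→Exit: bottleneck 4, flow now 13.
No augmenting path remains; maximum flow = 13.
In the residual graph, reachable from Hall: {Hall, A, D}.
Min-cut edges: Hall→B (11), D→G (2); capacity 11 + 2 = 13.
This cut is saturated, so no flow can exceed 13.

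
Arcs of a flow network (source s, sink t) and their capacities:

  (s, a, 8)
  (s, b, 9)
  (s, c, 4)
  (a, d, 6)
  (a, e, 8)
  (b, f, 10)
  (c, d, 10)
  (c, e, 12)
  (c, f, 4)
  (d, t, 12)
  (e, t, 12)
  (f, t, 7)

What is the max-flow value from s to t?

Augment s→a→d→t: bottleneck 6, flow now 6.
Augment s→a→e→t: bottleneck 2, flow now 8.
Augment s→b→f→t: bottleneck 7, flow now 15.
Augment s→c→d→t: bottleneck 4, flow now 19.
No augmenting path remains; maximum flow = 19.
In the residual graph, reachable from s: {s, b, f}.
Min-cut edges: s→a (8), s→c (4), f→t (7); capacity 8 + 4 + 7 = 19.
This cut is saturated, so no flow can exceed 19.

19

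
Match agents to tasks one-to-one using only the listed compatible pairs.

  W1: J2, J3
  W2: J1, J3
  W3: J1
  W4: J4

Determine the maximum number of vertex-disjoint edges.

4

Unit-capacity flow: source→left, listed edges, right→sink; max matching = max flow.
Augmenting path W1→J2 (+1); matched 1.
Augmenting path W2→J1 (+1); matched 2.
Augmenting path W4→J4 (+1); matched 3.
Augmenting path W3→J1→W2→J3 (+1); matched 4.
No augmenting path remains; maximum matching = 4.
König certificate: {W1, W2, W3, W4} is a vertex cover of size 4 (every listed pair touches it), so no matching can be larger.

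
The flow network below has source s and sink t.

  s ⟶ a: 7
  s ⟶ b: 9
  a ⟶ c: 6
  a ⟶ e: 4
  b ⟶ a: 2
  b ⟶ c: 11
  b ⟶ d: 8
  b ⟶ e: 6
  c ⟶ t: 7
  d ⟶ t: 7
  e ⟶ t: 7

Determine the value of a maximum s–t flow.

Augment s→a→c→t: bottleneck 6, flow now 6.
Augment s→a→e→t: bottleneck 1, flow now 7.
Augment s→b→c→t: bottleneck 1, flow now 8.
Augment s→b→d→t: bottleneck 7, flow now 15.
Augment s→b→e→t: bottleneck 1, flow now 16.
No augmenting path remains; maximum flow = 16.
In the residual graph, reachable from s: {s}.
Min-cut edges: s→a (7), s→b (9); capacity 7 + 9 = 16.
This cut is saturated, so no flow can exceed 16.

16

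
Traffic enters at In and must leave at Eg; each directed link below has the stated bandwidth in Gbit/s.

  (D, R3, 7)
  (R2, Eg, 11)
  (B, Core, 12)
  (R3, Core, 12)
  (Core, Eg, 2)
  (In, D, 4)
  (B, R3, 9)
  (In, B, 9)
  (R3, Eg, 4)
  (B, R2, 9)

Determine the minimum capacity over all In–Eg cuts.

Augment In→D→R3→Eg: bottleneck 4, flow now 4.
Augment In→B→Core→Eg: bottleneck 2, flow now 6.
Augment In→B→R2→Eg: bottleneck 7, flow now 13.
No augmenting path remains; maximum flow = 13.
By max-flow min-cut, the minimum cut capacity equals the max flow.
In the residual graph, reachable from In: {In}.
Min-cut edges: In→D (4), In→B (9); capacity 4 + 9 = 13.

13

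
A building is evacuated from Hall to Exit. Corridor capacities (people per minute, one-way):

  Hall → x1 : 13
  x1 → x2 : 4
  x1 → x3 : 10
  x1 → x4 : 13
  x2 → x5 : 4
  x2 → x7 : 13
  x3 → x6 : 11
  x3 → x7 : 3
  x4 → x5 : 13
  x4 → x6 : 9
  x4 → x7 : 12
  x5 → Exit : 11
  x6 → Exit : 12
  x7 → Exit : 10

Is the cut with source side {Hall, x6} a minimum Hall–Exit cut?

No — its capacity is 25, but the minimum cut has capacity 13.

Given cut capacity: 13 + 12 = 25.
Augment Hall→x1→x2→x5→Exit: bottleneck 4, flow now 4.
Augment Hall→x1→x3→x6→Exit: bottleneck 9, flow now 13.
No augmenting path remains; maximum flow = 13.
In the residual graph, reachable from Hall: {Hall}.
Min-cut edges: Hall→x1 (13); capacity 13 = 13.
Cut capacity 25 exceeds the max flow 13, so it is not minimum.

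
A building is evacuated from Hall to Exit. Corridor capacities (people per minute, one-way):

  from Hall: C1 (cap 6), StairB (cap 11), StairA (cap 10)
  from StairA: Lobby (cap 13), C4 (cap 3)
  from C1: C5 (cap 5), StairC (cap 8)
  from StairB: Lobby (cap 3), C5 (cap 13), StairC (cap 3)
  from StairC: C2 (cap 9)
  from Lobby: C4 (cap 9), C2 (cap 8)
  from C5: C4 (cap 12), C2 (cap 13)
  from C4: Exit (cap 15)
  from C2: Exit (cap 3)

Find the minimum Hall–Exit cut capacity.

18

Augment Hall→StairA→C4→Exit: bottleneck 3, flow now 3.
Augment Hall→StairA→Lobby→C4→Exit: bottleneck 7, flow now 10.
Augment Hall→C1→StairC→C2→Exit: bottleneck 3, flow now 13.
Augment Hall→C1→C5→C4→Exit: bottleneck 3, flow now 16.
Augment Hall→StairB→Lobby→C4→Exit: bottleneck 2, flow now 18.
No augmenting path remains; maximum flow = 18.
By max-flow min-cut, the minimum cut capacity equals the max flow.
In the residual graph, reachable from Hall: {Hall, StairA, C1, StairB, StairC, Lobby, C5, C4, C2}.
Min-cut edges: C4→Exit (15), C2→Exit (3); capacity 15 + 3 = 18.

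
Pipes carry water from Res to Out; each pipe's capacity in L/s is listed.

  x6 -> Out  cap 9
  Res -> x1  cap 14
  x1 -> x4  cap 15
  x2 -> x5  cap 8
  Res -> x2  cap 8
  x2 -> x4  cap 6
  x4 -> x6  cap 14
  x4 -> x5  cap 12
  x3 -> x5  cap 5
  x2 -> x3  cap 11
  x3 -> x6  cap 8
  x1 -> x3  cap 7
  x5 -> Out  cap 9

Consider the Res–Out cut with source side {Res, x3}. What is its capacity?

35

Edges leaving {Res, x3}: Res→x1 (14), Res→x2 (8), x3→x5 (5), x3→x6 (8).
Cut capacity = 14 + 8 + 5 + 8 = 35.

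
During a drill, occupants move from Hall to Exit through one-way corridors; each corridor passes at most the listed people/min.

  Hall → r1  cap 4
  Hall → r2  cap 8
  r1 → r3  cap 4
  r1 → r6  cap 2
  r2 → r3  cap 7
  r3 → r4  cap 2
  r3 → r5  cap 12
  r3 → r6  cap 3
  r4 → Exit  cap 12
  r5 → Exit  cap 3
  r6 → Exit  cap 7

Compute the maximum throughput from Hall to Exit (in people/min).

Augment Hall→r1→r6→Exit: bottleneck 2, flow now 2.
Augment Hall→r1→r3→r4→Exit: bottleneck 2, flow now 4.
Augment Hall→r2→r3→r5→Exit: bottleneck 3, flow now 7.
Augment Hall→r2→r3→r6→Exit: bottleneck 3, flow now 10.
No augmenting path remains; maximum flow = 10.
In the residual graph, reachable from Hall: {Hall, r1, r2, r3, r5}.
Min-cut edges: r1→r6 (2), r3→r4 (2), r3→r6 (3), r5→Exit (3); capacity 2 + 2 + 3 + 3 = 10.
This cut is saturated, so no flow can exceed 10.

10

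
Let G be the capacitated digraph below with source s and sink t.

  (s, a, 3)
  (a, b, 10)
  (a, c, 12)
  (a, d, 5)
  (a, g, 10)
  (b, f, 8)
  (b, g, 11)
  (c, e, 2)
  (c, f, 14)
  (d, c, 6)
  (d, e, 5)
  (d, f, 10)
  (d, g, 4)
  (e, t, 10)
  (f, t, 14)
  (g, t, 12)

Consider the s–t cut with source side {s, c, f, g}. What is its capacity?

31

Edges leaving {s, c, f, g}: s→a (3), c→e (2), f→t (14), g→t (12).
Cut capacity = 3 + 2 + 14 + 12 = 31.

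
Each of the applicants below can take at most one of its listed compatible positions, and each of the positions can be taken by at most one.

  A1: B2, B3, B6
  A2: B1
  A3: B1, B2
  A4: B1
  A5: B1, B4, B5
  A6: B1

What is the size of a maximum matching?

4

Unit-capacity flow: source→left, listed edges, right→sink; max matching = max flow.
Augmenting path A1→B2 (+1); matched 1.
Augmenting path A2→B1 (+1); matched 2.
Augmenting path A5→B4 (+1); matched 3.
Augmenting path A3→B2→A1→B3 (+1); matched 4.
No augmenting path remains; maximum matching = 4.
König certificate: {A1, A3, A5, B1} is a vertex cover of size 4 (every listed pair touches it), so no matching can be larger.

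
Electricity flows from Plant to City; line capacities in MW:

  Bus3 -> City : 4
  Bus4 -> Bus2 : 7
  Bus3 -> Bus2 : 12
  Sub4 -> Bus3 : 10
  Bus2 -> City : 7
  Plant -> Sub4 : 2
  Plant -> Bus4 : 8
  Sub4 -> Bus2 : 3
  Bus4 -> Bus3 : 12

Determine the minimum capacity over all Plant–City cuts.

Augment Plant→Sub4→Bus2→City: bottleneck 2, flow now 2.
Augment Plant→Bus4→Bus2→City: bottleneck 5, flow now 7.
Augment Plant→Bus4→Bus3→City: bottleneck 3, flow now 10.
No augmenting path remains; maximum flow = 10.
By max-flow min-cut, the minimum cut capacity equals the max flow.
In the residual graph, reachable from Plant: {Plant}.
Min-cut edges: Plant→Sub4 (2), Plant→Bus4 (8); capacity 2 + 8 = 10.

10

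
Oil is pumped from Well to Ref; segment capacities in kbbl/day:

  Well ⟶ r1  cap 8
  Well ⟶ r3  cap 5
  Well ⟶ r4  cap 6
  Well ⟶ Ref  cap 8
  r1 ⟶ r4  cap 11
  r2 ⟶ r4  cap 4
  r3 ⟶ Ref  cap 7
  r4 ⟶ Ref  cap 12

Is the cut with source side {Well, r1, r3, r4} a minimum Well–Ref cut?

No — its capacity is 27, but the minimum cut has capacity 25.

Given cut capacity: 8 + 7 + 12 = 27.
Augment Well→Ref: bottleneck 8, flow now 8.
Augment Well→r3→Ref: bottleneck 5, flow now 13.
Augment Well→r4→Ref: bottleneck 6, flow now 19.
Augment Well→r1→r4→Ref: bottleneck 6, flow now 25.
No augmenting path remains; maximum flow = 25.
In the residual graph, reachable from Well: {Well, r1, r4}.
Min-cut edges: Well→r3 (5), Well→Ref (8), r4→Ref (12); capacity 5 + 8 + 12 = 25.
Cut capacity 27 exceeds the max flow 25, so it is not minimum.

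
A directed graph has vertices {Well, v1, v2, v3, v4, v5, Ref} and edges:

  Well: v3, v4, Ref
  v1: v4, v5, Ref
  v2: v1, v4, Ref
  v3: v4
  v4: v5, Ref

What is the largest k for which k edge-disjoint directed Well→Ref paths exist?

Assign every edge capacity 1; by Menger, the answer equals the max flow.
Path Well→Ref (+1); total 1.
Path Well→v4→Ref (+1); total 2.
No residual Well→Ref path; max flow = 2.
Certifying cut of size 2: {Well→Ref, v4→Ref}.

2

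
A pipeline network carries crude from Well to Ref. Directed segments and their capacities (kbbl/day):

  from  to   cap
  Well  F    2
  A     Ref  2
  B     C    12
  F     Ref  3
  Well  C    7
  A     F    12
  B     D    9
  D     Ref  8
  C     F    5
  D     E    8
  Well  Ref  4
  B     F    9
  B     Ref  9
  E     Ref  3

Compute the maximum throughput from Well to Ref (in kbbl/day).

7

Augment Well→Ref: bottleneck 4, flow now 4.
Augment Well→F→Ref: bottleneck 2, flow now 6.
Augment Well→C→F→Ref: bottleneck 1, flow now 7.
No augmenting path remains; maximum flow = 7.
In the residual graph, reachable from Well: {Well, C, F}.
Min-cut edges: Well→Ref (4), F→Ref (3); capacity 4 + 3 = 7.
This cut is saturated, so no flow can exceed 7.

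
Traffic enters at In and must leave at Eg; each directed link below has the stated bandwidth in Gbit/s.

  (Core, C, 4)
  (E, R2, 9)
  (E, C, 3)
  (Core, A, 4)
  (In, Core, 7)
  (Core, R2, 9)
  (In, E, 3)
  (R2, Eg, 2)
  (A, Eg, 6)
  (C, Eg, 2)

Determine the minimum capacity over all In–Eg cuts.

8

Augment In→E→R2→Eg: bottleneck 2, flow now 2.
Augment In→E→C→Eg: bottleneck 1, flow now 3.
Augment In→Core→A→Eg: bottleneck 4, flow now 7.
Augment In→Core→C→Eg: bottleneck 1, flow now 8.
No augmenting path remains; maximum flow = 8.
By max-flow min-cut, the minimum cut capacity equals the max flow.
In the residual graph, reachable from In: {In, E, Core, R2, C}.
Min-cut edges: Core→A (4), R2→Eg (2), C→Eg (2); capacity 4 + 2 + 2 = 8.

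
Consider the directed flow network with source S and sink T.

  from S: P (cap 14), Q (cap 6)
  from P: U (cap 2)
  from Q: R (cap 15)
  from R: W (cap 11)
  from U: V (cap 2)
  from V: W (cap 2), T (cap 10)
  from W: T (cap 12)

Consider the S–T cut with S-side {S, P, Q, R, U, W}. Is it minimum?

Given cut capacity: 2 + 12 = 14.
Augment S→P→U→V→T: bottleneck 2, flow now 2.
Augment S→Q→R→W→T: bottleneck 6, flow now 8.
No augmenting path remains; maximum flow = 8.
In the residual graph, reachable from S: {S, P}.
Min-cut edges: S→Q (6), P→U (2); capacity 6 + 2 = 8.
Cut capacity 14 exceeds the max flow 8, so it is not minimum.

No — its capacity is 14, but the minimum cut has capacity 8.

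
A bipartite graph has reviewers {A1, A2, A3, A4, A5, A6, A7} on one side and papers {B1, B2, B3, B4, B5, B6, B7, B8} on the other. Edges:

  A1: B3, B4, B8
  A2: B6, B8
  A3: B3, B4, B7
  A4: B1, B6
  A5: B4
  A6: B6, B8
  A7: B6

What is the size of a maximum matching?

Unit-capacity flow: source→left, listed edges, right→sink; max matching = max flow.
Augmenting path A1→B3 (+1); matched 1.
Augmenting path A2→B6 (+1); matched 2.
Augmenting path A3→B4 (+1); matched 3.
Augmenting path A4→B1 (+1); matched 4.
Augmenting path A6→B8 (+1); matched 5.
Augmenting path A5→B4→A3→B7 (+1); matched 6.
No augmenting path remains; maximum matching = 6.
König certificate: {A1, A3, A4, A5, B6, B8} is a vertex cover of size 6 (every listed pair touches it), so no matching can be larger.

6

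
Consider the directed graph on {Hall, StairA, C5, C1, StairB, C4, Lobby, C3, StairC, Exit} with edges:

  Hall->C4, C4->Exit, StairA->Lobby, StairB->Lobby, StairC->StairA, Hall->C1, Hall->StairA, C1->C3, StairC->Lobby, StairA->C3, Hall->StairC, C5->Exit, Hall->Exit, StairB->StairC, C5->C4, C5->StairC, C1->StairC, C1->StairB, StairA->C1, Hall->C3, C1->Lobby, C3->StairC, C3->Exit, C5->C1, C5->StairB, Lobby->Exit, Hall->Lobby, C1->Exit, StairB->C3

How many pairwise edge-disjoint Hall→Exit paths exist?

5

Assign every edge capacity 1; by Menger, the answer equals the max flow.
Path Hall→Exit (+1); total 1.
Path Hall→C1→Exit (+1); total 2.
Path Hall→C4→Exit (+1); total 3.
Path Hall→Lobby→Exit (+1); total 4.
Path Hall→C3→Exit (+1); total 5.
No residual Hall→Exit path; max flow = 5.
Certifying cut of size 5: {C1→Exit, C3→Exit, Hall→C4, Hall→Exit, Lobby→Exit}.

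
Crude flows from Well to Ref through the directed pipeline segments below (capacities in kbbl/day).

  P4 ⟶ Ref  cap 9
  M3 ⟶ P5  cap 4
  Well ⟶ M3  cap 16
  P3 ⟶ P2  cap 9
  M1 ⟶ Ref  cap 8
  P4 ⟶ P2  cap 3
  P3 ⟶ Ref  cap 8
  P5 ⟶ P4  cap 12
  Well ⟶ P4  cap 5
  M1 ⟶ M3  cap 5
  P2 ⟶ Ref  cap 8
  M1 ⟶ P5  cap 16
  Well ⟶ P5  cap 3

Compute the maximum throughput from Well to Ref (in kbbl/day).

Augment Well→P4→Ref: bottleneck 5, flow now 5.
Augment Well→P5→P4→Ref: bottleneck 3, flow now 8.
Augment Well→M3→P5→P4→Ref: bottleneck 1, flow now 9.
Augment Well→M3→P5→P4→P2→Ref: bottleneck 3, flow now 12.
No augmenting path remains; maximum flow = 12.
In the residual graph, reachable from Well: {Well, M3}.
Min-cut edges: Well→P5 (3), Well→P4 (5), M3→P5 (4); capacity 3 + 5 + 4 = 12.
This cut is saturated, so no flow can exceed 12.

12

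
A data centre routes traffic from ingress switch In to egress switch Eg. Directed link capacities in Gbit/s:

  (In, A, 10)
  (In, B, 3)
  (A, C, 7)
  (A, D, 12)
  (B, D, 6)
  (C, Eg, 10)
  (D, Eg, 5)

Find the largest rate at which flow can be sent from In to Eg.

Augment In→A→C→Eg: bottleneck 7, flow now 7.
Augment In→A→D→Eg: bottleneck 3, flow now 10.
Augment In→B→D→Eg: bottleneck 2, flow now 12.
No augmenting path remains; maximum flow = 12.
In the residual graph, reachable from In: {In, A, B, D}.
Min-cut edges: A→C (7), D→Eg (5); capacity 7 + 5 = 12.
This cut is saturated, so no flow can exceed 12.

12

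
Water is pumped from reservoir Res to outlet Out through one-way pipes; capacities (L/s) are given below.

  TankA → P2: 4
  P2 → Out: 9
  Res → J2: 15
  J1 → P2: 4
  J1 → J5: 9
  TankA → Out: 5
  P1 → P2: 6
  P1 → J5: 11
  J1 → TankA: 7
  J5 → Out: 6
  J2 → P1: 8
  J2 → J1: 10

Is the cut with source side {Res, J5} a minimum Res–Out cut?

No — its capacity is 21, but the minimum cut has capacity 15.

Given cut capacity: 15 + 6 = 21.
Augment Res→J2→J1→TankA→Out: bottleneck 5, flow now 5.
Augment Res→J2→J1→P2→Out: bottleneck 4, flow now 9.
Augment Res→J2→J1→J5→Out: bottleneck 1, flow now 10.
Augment Res→J2→P1→P2→Out: bottleneck 5, flow now 15.
No augmenting path remains; maximum flow = 15.
In the residual graph, reachable from Res: {Res}.
Min-cut edges: Res→J2 (15); capacity 15 = 15.
Cut capacity 21 exceeds the max flow 15, so it is not minimum.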